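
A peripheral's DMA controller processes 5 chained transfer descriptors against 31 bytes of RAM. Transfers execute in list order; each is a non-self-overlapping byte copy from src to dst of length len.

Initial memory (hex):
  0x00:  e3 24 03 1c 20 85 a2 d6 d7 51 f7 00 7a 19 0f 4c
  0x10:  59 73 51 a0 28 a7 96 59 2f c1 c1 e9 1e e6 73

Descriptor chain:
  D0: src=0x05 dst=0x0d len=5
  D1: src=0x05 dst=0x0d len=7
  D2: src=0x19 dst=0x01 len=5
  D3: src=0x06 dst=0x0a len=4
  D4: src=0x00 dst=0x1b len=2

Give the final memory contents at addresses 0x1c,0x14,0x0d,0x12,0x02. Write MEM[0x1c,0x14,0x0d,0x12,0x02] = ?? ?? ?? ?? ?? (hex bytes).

MEM[0x1c,0x14,0x0d,0x12,0x02] = c1 28 51 f7 c1

#0 dst[0x0d+5] := {0x85,0xa2,0xd6,0xd7,0x51}
#1 dst[0x0d+7] := {0x85,0xa2,0xd6,0xd7,0x51,0xf7,0x00}
#2 dst[0x01+5] := {0xc1,0xc1,0xe9,0x1e,0xe6}
#3 dst[0x0a+4] := {0xa2,0xd6,0xd7,0x51}
#4 dst[0x1b+2] := {0xe3,0xc1}
query mem[0x1c]=0xc1, mem[0x14]=0x28, mem[0x0d]=0x51, mem[0x12]=0xf7, mem[0x02]=0xc1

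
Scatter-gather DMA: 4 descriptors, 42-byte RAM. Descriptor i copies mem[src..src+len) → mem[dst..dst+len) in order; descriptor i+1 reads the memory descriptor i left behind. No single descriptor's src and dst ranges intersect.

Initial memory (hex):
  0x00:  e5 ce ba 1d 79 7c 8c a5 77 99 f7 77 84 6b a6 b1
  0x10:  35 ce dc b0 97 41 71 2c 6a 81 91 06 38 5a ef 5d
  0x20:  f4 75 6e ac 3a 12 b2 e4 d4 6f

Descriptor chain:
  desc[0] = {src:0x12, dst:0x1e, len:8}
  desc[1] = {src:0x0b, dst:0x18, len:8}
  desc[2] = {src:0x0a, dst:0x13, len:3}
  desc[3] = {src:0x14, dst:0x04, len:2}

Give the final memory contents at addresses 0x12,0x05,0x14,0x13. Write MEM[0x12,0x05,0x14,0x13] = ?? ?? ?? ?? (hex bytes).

[0] 0x12->0x1e len=8 : dc b0 97 41 71 2c 6a 81
[1] 0x0b->0x18 len=8 : 77 84 6b a6 b1 35 ce dc
[2] 0x0a->0x13 len=3 : f7 77 84
[3] 0x14->0x04 len=2 : 77 84
query mem[0x12]=0xdc, mem[0x05]=0x84, mem[0x14]=0x77, mem[0x13]=0xf7

MEM[0x12,0x05,0x14,0x13] = dc 84 77 f7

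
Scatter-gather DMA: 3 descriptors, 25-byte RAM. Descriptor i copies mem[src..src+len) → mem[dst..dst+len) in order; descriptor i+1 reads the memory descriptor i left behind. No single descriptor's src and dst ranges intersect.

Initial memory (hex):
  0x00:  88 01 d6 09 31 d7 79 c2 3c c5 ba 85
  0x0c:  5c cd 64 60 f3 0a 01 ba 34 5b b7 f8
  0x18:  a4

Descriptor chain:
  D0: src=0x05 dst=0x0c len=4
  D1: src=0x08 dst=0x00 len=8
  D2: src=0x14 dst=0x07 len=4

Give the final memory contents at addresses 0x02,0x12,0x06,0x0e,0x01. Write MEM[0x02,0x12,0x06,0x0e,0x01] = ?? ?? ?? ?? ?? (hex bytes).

MEM[0x02,0x12,0x06,0x0e,0x01] = ba 01 c2 c2 c5

#0 dst[0x0c+4] := {0xd7,0x79,0xc2,0x3c}
#1 dst[0x00+8] := {0x3c,0xc5,0xba,0x85,0xd7,0x79,0xc2,0x3c}
#2 dst[0x07+4] := {0x34,0x5b,0xb7,0xf8}
query mem[0x02]=0xba, mem[0x12]=0x01, mem[0x06]=0xc2, mem[0x0e]=0xc2, mem[0x01]=0xc5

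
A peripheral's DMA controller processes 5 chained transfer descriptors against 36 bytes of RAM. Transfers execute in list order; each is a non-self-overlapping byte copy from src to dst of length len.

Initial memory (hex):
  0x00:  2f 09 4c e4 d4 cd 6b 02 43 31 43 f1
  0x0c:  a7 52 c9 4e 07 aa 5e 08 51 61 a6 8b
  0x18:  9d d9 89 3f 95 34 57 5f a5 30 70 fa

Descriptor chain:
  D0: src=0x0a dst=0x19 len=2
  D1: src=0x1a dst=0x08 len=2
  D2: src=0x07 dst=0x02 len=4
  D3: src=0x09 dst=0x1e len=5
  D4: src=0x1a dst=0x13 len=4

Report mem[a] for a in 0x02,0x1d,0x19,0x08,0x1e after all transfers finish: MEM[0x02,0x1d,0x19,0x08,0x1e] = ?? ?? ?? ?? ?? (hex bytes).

  after D0: wrote 2B at 0x19 = 43f1
  after D1: wrote 2B at 0x08 = f13f
  after D2: wrote 4B at 0x02 = 02f13f43
  after D3: wrote 5B at 0x1e = 3f43f1a752
  after D4: wrote 4B at 0x13 = f13f9534
query mem[0x02]=0x02, mem[0x1d]=0x34, mem[0x19]=0x43, mem[0x08]=0xf1, mem[0x1e]=0x3f

MEM[0x02,0x1d,0x19,0x08,0x1e] = 02 34 43 f1 3f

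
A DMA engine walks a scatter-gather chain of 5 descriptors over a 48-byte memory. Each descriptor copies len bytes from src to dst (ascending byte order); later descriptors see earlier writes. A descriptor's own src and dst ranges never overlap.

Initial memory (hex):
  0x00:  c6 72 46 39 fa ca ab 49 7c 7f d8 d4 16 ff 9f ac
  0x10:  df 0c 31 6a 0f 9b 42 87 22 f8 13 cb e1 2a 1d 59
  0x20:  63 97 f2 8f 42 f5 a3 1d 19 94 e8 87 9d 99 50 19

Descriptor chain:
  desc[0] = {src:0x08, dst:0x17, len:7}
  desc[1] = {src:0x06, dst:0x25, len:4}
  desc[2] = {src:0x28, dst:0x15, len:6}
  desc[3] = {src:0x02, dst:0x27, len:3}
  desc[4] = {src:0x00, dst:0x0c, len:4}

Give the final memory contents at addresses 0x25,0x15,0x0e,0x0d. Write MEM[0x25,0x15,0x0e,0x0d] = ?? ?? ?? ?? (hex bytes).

D0: mem[0x17..0x1d] <- [7c 7f d8 d4 16 ff 9f]
D1: mem[0x25..0x28] <- [ab 49 7c 7f]
D2: mem[0x15..0x1a] <- [7f 94 e8 87 9d 99]
D3: mem[0x27..0x29] <- [46 39 fa]
D4: mem[0x0c..0x0f] <- [c6 72 46 39]
query mem[0x25]=0xab, mem[0x15]=0x7f, mem[0x0e]=0x46, mem[0x0d]=0x72

MEM[0x25,0x15,0x0e,0x0d] = ab 7f 46 72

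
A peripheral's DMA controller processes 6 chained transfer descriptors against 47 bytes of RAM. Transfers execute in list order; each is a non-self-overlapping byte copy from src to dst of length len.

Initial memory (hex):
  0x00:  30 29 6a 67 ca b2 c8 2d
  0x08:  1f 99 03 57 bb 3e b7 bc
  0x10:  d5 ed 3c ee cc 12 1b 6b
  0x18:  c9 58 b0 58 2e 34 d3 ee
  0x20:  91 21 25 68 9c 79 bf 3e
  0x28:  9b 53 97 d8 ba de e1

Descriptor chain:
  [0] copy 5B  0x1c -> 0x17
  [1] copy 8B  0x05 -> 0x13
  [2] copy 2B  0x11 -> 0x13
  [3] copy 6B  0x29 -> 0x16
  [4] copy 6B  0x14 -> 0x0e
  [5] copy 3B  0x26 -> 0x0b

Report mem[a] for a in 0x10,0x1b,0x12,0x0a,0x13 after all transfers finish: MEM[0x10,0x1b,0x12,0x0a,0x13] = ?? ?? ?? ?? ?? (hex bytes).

D0: mem[0x17..0x1b] <- [2e 34 d3 ee 91]
D1: mem[0x13..0x1a] <- [b2 c8 2d 1f 99 03 57 bb]
D2: mem[0x13..0x14] <- [ed 3c]
D3: mem[0x16..0x1b] <- [53 97 d8 ba de e1]
D4: mem[0x0e..0x13] <- [3c 2d 53 97 d8 ba]
D5: mem[0x0b..0x0d] <- [bf 3e 9b]
query mem[0x10]=0x53, mem[0x1b]=0xe1, mem[0x12]=0xd8, mem[0x0a]=0x03, mem[0x13]=0xba

MEM[0x10,0x1b,0x12,0x0a,0x13] = 53 e1 d8 03 ba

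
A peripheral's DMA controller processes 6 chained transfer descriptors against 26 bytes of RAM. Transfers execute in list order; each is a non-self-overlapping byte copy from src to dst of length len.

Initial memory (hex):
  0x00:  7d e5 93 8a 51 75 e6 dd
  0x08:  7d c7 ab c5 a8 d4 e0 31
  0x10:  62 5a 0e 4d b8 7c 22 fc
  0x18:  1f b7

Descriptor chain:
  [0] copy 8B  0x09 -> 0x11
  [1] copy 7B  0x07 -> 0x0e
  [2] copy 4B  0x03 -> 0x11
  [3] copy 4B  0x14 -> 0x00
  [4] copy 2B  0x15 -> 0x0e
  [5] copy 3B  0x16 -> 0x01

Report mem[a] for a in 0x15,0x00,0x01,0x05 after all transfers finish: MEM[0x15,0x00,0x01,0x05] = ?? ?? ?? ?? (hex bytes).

D0: mem[0x11..0x18] <- [c7 ab c5 a8 d4 e0 31 62]
D1: mem[0x0e..0x14] <- [dd 7d c7 ab c5 a8 d4]
D2: mem[0x11..0x14] <- [8a 51 75 e6]
D3: mem[0x00..0x03] <- [e6 d4 e0 31]
D4: mem[0x0e..0x0f] <- [d4 e0]
D5: mem[0x01..0x03] <- [e0 31 62]
query mem[0x15]=0xd4, mem[0x00]=0xe6, mem[0x01]=0xe0, mem[0x05]=0x75

MEM[0x15,0x00,0x01,0x05] = d4 e6 e0 75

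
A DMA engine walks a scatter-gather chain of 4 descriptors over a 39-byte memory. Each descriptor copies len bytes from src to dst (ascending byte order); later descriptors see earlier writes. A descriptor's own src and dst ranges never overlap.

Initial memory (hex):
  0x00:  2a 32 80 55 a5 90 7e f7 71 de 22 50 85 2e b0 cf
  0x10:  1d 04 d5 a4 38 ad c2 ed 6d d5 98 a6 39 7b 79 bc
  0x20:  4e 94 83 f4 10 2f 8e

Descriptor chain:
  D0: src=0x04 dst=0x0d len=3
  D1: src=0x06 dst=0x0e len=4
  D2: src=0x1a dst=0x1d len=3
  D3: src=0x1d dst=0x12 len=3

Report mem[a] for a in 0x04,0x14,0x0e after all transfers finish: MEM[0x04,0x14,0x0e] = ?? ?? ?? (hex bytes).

D0: mem[0x0d..0x0f] <- [a5 90 7e]
D1: mem[0x0e..0x11] <- [7e f7 71 de]
D2: mem[0x1d..0x1f] <- [98 a6 39]
D3: mem[0x12..0x14] <- [98 a6 39]
query mem[0x04]=0xa5, mem[0x14]=0x39, mem[0x0e]=0x7e

MEM[0x04,0x14,0x0e] = a5 39 7e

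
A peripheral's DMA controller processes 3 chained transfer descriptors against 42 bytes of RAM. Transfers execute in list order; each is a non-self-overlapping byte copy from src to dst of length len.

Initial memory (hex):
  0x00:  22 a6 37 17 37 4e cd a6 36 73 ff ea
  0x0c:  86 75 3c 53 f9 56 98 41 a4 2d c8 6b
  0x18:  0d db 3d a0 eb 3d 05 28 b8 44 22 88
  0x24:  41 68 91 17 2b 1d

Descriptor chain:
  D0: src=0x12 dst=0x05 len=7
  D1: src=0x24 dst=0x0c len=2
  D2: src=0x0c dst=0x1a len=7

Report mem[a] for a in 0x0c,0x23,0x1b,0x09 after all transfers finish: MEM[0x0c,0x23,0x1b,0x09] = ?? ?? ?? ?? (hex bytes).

MEM[0x0c,0x23,0x1b,0x09] = 41 88 68 c8

#0 dst[0x05+7] := {0x98,0x41,0xa4,0x2d,0xc8,0x6b,0x0d}
#1 dst[0x0c+2] := {0x41,0x68}
#2 dst[0x1a+7] := {0x41,0x68,0x3c,0x53,0xf9,0x56,0x98}
query mem[0x0c]=0x41, mem[0x23]=0x88, mem[0x1b]=0x68, mem[0x09]=0xc8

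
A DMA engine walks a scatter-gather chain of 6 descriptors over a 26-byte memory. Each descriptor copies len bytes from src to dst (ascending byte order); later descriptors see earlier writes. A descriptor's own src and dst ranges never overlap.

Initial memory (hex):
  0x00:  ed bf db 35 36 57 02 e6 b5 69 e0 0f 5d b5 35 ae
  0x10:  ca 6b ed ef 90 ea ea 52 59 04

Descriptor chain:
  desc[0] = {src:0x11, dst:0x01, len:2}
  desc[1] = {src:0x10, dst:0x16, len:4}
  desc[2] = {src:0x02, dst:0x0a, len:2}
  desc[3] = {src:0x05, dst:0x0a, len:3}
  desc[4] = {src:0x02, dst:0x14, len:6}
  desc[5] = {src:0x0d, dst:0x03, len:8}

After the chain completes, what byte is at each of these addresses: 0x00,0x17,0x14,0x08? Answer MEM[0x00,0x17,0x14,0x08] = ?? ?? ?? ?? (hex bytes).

[0] 0x11->0x01 len=2 : 6b ed
[1] 0x10->0x16 len=4 : ca 6b ed ef
[2] 0x02->0x0a len=2 : ed 35
[3] 0x05->0x0a len=3 : 57 02 e6
[4] 0x02->0x14 len=6 : ed 35 36 57 02 e6
[5] 0x0d->0x03 len=8 : b5 35 ae ca 6b ed ef ed
query mem[0x00]=0xed, mem[0x17]=0x57, mem[0x14]=0xed, mem[0x08]=0xed

MEM[0x00,0x17,0x14,0x08] = ed 57 ed ed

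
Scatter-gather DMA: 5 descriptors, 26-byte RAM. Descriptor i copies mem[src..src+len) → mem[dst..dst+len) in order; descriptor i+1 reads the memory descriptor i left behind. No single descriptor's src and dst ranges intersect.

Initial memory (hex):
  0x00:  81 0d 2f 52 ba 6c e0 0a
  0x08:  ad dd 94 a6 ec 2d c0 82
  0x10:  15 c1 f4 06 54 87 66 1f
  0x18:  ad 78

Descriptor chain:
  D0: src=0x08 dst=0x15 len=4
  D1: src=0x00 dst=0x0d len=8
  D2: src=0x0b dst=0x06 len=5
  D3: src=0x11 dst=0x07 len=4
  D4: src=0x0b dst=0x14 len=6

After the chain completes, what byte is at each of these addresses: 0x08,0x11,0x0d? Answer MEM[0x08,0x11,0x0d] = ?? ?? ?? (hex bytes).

MEM[0x08,0x11,0x0d] = 6c ba 81

  after D0: wrote 4B at 0x15 = addd94a6
  after D1: wrote 8B at 0x0d = 810d2f52ba6ce00a
  after D2: wrote 5B at 0x06 = a6ec810d2f
  after D3: wrote 4B at 0x07 = ba6ce00a
  after D4: wrote 6B at 0x14 = a6ec810d2f52
query mem[0x08]=0x6c, mem[0x11]=0xba, mem[0x0d]=0x81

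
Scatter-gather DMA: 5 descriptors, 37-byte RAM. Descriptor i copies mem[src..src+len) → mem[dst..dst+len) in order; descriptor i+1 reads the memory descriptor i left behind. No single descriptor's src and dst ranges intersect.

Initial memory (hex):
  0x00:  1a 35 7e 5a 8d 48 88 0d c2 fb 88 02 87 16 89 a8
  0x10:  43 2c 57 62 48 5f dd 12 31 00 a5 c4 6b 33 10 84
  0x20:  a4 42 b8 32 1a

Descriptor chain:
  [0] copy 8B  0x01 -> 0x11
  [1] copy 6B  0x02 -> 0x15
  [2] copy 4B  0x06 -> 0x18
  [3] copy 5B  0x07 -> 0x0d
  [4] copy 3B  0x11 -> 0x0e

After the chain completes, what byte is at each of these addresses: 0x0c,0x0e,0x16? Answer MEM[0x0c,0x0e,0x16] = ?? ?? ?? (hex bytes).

D0: mem[0x11..0x18] <- [35 7e 5a 8d 48 88 0d c2]
D1: mem[0x15..0x1a] <- [7e 5a 8d 48 88 0d]
D2: mem[0x18..0x1b] <- [88 0d c2 fb]
D3: mem[0x0d..0x11] <- [0d c2 fb 88 02]
D4: mem[0x0e..0x10] <- [02 7e 5a]
query mem[0x0c]=0x87, mem[0x0e]=0x02, mem[0x16]=0x5a

MEM[0x0c,0x0e,0x16] = 87 02 5a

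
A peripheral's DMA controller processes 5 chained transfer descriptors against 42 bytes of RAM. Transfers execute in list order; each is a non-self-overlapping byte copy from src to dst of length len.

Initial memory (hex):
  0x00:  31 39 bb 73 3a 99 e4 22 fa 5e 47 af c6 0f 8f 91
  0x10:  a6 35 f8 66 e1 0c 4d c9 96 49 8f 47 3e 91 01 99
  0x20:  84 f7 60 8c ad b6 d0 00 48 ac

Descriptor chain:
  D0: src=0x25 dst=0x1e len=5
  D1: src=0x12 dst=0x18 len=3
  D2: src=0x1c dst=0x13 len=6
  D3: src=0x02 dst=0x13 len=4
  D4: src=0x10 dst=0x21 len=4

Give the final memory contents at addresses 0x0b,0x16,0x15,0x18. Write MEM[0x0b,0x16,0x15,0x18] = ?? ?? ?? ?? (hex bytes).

[0] 0x25->0x1e len=5 : b6 d0 00 48 ac
[1] 0x12->0x18 len=3 : f8 66 e1
[2] 0x1c->0x13 len=6 : 3e 91 b6 d0 00 48
[3] 0x02->0x13 len=4 : bb 73 3a 99
[4] 0x10->0x21 len=4 : a6 35 f8 bb
query mem[0x0b]=0xaf, mem[0x16]=0x99, mem[0x15]=0x3a, mem[0x18]=0x48

MEM[0x0b,0x16,0x15,0x18] = af 99 3a 48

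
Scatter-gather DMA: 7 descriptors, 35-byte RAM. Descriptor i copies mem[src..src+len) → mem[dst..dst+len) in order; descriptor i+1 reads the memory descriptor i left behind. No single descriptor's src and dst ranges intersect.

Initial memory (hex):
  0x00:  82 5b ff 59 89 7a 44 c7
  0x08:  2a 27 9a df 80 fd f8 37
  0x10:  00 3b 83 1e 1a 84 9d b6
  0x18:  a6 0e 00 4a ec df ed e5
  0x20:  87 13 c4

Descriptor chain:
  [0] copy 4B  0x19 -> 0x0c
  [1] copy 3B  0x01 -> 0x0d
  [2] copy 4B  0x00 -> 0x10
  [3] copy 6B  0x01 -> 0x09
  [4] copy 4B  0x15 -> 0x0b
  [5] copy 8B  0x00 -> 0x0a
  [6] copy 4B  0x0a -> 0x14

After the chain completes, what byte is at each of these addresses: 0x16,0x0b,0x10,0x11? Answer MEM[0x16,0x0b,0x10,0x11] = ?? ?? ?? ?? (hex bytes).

MEM[0x16,0x0b,0x10,0x11] = ff 5b 44 c7

  after D0: wrote 4B at 0x0c = 0e004aec
  after D1: wrote 3B at 0x0d = 5bff59
  after D2: wrote 4B at 0x10 = 825bff59
  after D3: wrote 6B at 0x09 = 5bff59897a44
  after D4: wrote 4B at 0x0b = 849db6a6
  after D5: wrote 8B at 0x0a = 825bff59897a44c7
  after D6: wrote 4B at 0x14 = 825bff59
query mem[0x16]=0xff, mem[0x0b]=0x5b, mem[0x10]=0x44, mem[0x11]=0xc7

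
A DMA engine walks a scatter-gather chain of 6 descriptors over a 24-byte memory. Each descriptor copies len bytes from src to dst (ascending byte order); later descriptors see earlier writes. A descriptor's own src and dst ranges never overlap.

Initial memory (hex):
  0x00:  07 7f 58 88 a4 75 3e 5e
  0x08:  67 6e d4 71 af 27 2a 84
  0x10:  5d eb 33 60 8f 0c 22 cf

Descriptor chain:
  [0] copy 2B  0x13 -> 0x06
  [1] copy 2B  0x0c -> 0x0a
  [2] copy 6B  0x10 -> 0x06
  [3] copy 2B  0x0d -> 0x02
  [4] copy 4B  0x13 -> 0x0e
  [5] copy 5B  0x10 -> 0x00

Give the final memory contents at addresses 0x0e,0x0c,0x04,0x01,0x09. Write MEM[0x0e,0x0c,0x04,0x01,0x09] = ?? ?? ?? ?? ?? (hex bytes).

MEM[0x0e,0x0c,0x04,0x01,0x09] = 60 af 8f 22 60

  after D0: wrote 2B at 0x06 = 608f
  after D1: wrote 2B at 0x0a = af27
  after D2: wrote 6B at 0x06 = 5deb33608f0c
  after D3: wrote 2B at 0x02 = 272a
  after D4: wrote 4B at 0x0e = 608f0c22
  after D5: wrote 5B at 0x00 = 0c2233608f
query mem[0x0e]=0x60, mem[0x0c]=0xaf, mem[0x04]=0x8f, mem[0x01]=0x22, mem[0x09]=0x60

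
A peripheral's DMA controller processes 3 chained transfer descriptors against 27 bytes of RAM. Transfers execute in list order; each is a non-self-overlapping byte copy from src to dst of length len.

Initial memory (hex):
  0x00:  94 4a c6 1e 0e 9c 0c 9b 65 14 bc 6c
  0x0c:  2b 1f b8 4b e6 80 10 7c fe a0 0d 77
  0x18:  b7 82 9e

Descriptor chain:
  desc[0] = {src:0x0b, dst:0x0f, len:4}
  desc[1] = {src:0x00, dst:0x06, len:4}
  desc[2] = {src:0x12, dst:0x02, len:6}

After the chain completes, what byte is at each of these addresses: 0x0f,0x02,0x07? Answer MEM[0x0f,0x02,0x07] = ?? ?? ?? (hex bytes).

[0] 0x0b->0x0f len=4 : 6c 2b 1f b8
[1] 0x00->0x06 len=4 : 94 4a c6 1e
[2] 0x12->0x02 len=6 : b8 7c fe a0 0d 77
query mem[0x0f]=0x6c, mem[0x02]=0xb8, mem[0x07]=0x77

MEM[0x0f,0x02,0x07] = 6c b8 77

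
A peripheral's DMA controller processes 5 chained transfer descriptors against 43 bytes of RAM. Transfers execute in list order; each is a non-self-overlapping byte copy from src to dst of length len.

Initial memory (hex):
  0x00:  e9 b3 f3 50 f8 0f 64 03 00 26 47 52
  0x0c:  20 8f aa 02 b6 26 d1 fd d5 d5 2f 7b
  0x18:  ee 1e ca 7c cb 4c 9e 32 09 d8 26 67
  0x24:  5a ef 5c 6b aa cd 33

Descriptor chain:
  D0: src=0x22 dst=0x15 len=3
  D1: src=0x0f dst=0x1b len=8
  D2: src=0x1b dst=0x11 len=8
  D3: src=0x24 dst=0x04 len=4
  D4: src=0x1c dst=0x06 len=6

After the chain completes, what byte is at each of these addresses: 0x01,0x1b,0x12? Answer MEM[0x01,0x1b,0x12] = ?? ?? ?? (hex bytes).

  after D0: wrote 3B at 0x15 = 26675a
  after D1: wrote 8B at 0x1b = 02b626d1fdd52667
  after D2: wrote 8B at 0x11 = 02b626d1fdd52667
  after D3: wrote 4B at 0x04 = 5aef5c6b
  after D4: wrote 6B at 0x06 = b626d1fdd526
query mem[0x01]=0xb3, mem[0x1b]=0x02, mem[0x12]=0xb6

MEM[0x01,0x1b,0x12] = b3 02 b6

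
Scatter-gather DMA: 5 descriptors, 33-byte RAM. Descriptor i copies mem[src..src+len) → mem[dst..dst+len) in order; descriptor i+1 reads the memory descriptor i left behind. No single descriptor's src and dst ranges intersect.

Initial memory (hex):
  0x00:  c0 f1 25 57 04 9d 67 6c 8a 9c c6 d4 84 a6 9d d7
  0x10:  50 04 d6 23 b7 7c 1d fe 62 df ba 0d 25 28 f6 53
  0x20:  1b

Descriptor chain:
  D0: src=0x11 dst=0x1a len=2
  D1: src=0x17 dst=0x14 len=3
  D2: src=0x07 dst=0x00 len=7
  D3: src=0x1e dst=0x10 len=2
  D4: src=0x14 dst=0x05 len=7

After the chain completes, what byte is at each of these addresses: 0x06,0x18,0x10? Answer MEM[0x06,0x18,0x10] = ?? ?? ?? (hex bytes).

[0] 0x11->0x1a len=2 : 04 d6
[1] 0x17->0x14 len=3 : fe 62 df
[2] 0x07->0x00 len=7 : 6c 8a 9c c6 d4 84 a6
[3] 0x1e->0x10 len=2 : f6 53
[4] 0x14->0x05 len=7 : fe 62 df fe 62 df 04
query mem[0x06]=0x62, mem[0x18]=0x62, mem[0x10]=0xf6

MEM[0x06,0x18,0x10] = 62 62 f6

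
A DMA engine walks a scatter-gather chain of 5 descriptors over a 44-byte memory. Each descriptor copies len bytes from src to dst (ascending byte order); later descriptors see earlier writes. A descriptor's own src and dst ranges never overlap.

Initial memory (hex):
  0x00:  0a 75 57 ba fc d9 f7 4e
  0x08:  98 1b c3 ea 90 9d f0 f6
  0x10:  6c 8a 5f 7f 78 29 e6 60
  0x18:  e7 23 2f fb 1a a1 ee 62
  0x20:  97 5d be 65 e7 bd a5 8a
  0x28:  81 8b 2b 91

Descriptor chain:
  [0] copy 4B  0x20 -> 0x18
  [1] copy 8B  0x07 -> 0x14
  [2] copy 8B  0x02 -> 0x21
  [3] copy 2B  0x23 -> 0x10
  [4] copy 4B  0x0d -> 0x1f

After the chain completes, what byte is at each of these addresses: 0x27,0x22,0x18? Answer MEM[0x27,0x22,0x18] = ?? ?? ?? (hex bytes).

MEM[0x27,0x22,0x18] = 98 fc ea

#0 dst[0x18+4] := {0x97,0x5d,0xbe,0x65}
#1 dst[0x14+8] := {0x4e,0x98,0x1b,0xc3,0xea,0x90,0x9d,0xf0}
#2 dst[0x21+8] := {0x57,0xba,0xfc,0xd9,0xf7,0x4e,0x98,0x1b}
#3 dst[0x10+2] := {0xfc,0xd9}
#4 dst[0x1f+4] := {0x9d,0xf0,0xf6,0xfc}
query mem[0x27]=0x98, mem[0x22]=0xfc, mem[0x18]=0xea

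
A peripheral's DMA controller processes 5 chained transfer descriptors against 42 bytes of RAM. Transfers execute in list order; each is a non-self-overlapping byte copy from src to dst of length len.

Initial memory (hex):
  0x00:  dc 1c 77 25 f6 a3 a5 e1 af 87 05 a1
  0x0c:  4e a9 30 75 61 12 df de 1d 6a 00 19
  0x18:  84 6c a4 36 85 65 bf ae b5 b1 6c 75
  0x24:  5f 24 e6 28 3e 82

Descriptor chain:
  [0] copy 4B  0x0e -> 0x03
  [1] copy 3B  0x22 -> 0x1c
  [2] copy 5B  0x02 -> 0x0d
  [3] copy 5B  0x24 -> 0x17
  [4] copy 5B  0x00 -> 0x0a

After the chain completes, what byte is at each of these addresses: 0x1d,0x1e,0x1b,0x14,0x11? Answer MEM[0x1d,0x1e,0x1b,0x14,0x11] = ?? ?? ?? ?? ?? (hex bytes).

MEM[0x1d,0x1e,0x1b,0x14,0x11] = 75 5f 3e 1d 12

[0] 0x0e->0x03 len=4 : 30 75 61 12
[1] 0x22->0x1c len=3 : 6c 75 5f
[2] 0x02->0x0d len=5 : 77 30 75 61 12
[3] 0x24->0x17 len=5 : 5f 24 e6 28 3e
[4] 0x00->0x0a len=5 : dc 1c 77 30 75
query mem[0x1d]=0x75, mem[0x1e]=0x5f, mem[0x1b]=0x3e, mem[0x14]=0x1d, mem[0x11]=0x12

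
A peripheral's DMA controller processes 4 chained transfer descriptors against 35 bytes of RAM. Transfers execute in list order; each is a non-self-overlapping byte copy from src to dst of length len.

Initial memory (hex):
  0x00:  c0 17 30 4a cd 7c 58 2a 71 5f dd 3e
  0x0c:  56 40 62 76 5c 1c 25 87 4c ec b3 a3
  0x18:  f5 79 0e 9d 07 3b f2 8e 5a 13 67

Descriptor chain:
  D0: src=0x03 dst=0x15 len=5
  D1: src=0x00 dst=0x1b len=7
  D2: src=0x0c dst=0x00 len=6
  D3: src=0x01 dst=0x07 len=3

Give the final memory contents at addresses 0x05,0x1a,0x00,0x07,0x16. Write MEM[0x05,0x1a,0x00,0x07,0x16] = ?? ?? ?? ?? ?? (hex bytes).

MEM[0x05,0x1a,0x00,0x07,0x16] = 1c 0e 56 40 cd

[0] 0x03->0x15 len=5 : 4a cd 7c 58 2a
[1] 0x00->0x1b len=7 : c0 17 30 4a cd 7c 58
[2] 0x0c->0x00 len=6 : 56 40 62 76 5c 1c
[3] 0x01->0x07 len=3 : 40 62 76
query mem[0x05]=0x1c, mem[0x1a]=0x0e, mem[0x00]=0x56, mem[0x07]=0x40, mem[0x16]=0xcd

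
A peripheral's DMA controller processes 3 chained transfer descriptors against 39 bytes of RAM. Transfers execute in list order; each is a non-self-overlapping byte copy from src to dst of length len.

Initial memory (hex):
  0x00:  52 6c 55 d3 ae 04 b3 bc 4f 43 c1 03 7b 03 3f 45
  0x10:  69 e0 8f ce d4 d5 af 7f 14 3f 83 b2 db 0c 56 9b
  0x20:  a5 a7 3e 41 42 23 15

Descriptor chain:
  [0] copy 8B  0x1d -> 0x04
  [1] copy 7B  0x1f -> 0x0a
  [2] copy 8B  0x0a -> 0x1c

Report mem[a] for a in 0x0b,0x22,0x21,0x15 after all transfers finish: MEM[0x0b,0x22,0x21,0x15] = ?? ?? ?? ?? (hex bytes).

[0] 0x1d->0x04 len=8 : 0c 56 9b a5 a7 3e 41 42
[1] 0x1f->0x0a len=7 : 9b a5 a7 3e 41 42 23
[2] 0x0a->0x1c len=8 : 9b a5 a7 3e 41 42 23 e0
query mem[0x0b]=0xa5, mem[0x22]=0x23, mem[0x21]=0x42, mem[0x15]=0xd5

MEM[0x0b,0x22,0x21,0x15] = a5 23 42 d5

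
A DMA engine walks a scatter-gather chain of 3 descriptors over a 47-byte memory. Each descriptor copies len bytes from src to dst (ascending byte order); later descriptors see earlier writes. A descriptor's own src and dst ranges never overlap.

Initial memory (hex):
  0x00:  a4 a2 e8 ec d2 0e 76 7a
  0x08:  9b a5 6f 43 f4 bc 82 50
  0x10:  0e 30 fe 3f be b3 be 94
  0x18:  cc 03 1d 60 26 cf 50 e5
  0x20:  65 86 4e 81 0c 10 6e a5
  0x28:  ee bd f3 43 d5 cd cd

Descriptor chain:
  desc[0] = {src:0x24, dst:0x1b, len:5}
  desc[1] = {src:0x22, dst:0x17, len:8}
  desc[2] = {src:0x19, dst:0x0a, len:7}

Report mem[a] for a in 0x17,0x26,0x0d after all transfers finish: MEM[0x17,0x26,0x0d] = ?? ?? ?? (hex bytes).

MEM[0x17,0x26,0x0d] = 4e 6e a5

[0] 0x24->0x1b len=5 : 0c 10 6e a5 ee
[1] 0x22->0x17 len=8 : 4e 81 0c 10 6e a5 ee bd
[2] 0x19->0x0a len=7 : 0c 10 6e a5 ee bd ee
query mem[0x17]=0x4e, mem[0x26]=0x6e, mem[0x0d]=0xa5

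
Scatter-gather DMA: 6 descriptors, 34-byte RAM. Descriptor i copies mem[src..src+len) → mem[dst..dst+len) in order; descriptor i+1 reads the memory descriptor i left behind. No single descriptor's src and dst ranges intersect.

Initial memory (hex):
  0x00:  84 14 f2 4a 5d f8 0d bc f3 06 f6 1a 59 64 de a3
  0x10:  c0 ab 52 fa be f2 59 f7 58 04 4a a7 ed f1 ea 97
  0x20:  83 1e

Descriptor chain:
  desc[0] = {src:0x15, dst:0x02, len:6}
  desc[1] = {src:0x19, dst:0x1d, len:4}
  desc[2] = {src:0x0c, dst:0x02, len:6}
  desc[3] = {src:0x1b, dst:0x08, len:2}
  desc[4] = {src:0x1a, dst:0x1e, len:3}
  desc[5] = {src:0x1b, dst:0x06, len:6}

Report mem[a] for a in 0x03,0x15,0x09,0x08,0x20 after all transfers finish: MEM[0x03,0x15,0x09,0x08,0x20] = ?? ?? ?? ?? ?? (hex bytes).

MEM[0x03,0x15,0x09,0x08,0x20] = 64 f2 4a 04 ed

[0] 0x15->0x02 len=6 : f2 59 f7 58 04 4a
[1] 0x19->0x1d len=4 : 04 4a a7 ed
[2] 0x0c->0x02 len=6 : 59 64 de a3 c0 ab
[3] 0x1b->0x08 len=2 : a7 ed
[4] 0x1a->0x1e len=3 : 4a a7 ed
[5] 0x1b->0x06 len=6 : a7 ed 04 4a a7 ed
query mem[0x03]=0x64, mem[0x15]=0xf2, mem[0x09]=0x4a, mem[0x08]=0x04, mem[0x20]=0xed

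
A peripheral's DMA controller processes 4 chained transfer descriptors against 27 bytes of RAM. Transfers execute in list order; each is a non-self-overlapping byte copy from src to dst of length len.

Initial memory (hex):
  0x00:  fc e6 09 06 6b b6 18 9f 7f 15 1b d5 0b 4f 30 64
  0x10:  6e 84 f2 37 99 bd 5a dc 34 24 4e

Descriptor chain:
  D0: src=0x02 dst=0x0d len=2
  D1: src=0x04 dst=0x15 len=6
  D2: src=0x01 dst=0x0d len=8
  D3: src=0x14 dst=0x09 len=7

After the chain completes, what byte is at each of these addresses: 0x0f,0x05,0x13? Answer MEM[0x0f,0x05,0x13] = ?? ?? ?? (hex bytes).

[0] 0x02->0x0d len=2 : 09 06
[1] 0x04->0x15 len=6 : 6b b6 18 9f 7f 15
[2] 0x01->0x0d len=8 : e6 09 06 6b b6 18 9f 7f
[3] 0x14->0x09 len=7 : 7f 6b b6 18 9f 7f 15
query mem[0x0f]=0x15, mem[0x05]=0xb6, mem[0x13]=0x9f

MEM[0x0f,0x05,0x13] = 15 b6 9f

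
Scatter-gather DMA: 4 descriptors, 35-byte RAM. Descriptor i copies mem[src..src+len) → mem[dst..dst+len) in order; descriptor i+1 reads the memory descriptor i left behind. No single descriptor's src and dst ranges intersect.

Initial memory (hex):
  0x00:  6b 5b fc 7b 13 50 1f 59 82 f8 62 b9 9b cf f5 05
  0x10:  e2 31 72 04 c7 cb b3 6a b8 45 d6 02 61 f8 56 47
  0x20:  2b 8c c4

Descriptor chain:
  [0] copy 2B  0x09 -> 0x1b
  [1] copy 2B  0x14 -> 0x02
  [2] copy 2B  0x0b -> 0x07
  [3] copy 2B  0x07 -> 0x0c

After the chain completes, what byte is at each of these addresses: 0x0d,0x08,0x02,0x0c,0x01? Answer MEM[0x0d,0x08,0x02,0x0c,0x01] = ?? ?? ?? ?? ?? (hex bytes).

MEM[0x0d,0x08,0x02,0x0c,0x01] = 9b 9b c7 b9 5b

  after D0: wrote 2B at 0x1b = f862
  after D1: wrote 2B at 0x02 = c7cb
  after D2: wrote 2B at 0x07 = b99b
  after D3: wrote 2B at 0x0c = b99b
query mem[0x0d]=0x9b, mem[0x08]=0x9b, mem[0x02]=0xc7, mem[0x0c]=0xb9, mem[0x01]=0x5b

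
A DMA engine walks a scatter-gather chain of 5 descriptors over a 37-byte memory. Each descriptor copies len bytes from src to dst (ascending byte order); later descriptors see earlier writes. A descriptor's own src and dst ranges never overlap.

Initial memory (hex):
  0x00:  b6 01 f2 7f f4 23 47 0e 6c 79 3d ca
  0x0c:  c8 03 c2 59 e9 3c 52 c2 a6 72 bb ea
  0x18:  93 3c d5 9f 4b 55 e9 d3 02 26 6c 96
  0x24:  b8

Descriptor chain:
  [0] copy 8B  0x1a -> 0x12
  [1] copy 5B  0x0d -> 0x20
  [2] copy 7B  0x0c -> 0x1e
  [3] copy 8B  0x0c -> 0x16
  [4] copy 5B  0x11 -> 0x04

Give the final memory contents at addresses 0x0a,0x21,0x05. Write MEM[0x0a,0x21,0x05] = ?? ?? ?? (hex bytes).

MEM[0x0a,0x21,0x05] = 3d 59 d5

[0] 0x1a->0x12 len=8 : d5 9f 4b 55 e9 d3 02 26
[1] 0x0d->0x20 len=5 : 03 c2 59 e9 3c
[2] 0x0c->0x1e len=7 : c8 03 c2 59 e9 3c d5
[3] 0x0c->0x16 len=8 : c8 03 c2 59 e9 3c d5 9f
[4] 0x11->0x04 len=5 : 3c d5 9f 4b 55
query mem[0x0a]=0x3d, mem[0x21]=0x59, mem[0x05]=0xd5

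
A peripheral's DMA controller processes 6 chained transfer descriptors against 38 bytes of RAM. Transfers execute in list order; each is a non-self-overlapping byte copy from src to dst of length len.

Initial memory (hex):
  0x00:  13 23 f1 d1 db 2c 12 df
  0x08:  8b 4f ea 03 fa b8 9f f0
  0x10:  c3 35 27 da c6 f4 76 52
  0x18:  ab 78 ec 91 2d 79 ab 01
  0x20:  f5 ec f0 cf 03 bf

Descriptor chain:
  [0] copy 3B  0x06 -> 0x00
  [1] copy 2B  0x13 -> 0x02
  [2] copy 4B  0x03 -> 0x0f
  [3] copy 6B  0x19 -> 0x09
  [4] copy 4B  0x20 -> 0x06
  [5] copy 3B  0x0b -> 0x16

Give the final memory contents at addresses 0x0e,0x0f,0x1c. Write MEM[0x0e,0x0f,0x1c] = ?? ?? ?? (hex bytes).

MEM[0x0e,0x0f,0x1c] = ab c6 2d

[0] 0x06->0x00 len=3 : 12 df 8b
[1] 0x13->0x02 len=2 : da c6
[2] 0x03->0x0f len=4 : c6 db 2c 12
[3] 0x19->0x09 len=6 : 78 ec 91 2d 79 ab
[4] 0x20->0x06 len=4 : f5 ec f0 cf
[5] 0x0b->0x16 len=3 : 91 2d 79
query mem[0x0e]=0xab, mem[0x0f]=0xc6, mem[0x1c]=0x2d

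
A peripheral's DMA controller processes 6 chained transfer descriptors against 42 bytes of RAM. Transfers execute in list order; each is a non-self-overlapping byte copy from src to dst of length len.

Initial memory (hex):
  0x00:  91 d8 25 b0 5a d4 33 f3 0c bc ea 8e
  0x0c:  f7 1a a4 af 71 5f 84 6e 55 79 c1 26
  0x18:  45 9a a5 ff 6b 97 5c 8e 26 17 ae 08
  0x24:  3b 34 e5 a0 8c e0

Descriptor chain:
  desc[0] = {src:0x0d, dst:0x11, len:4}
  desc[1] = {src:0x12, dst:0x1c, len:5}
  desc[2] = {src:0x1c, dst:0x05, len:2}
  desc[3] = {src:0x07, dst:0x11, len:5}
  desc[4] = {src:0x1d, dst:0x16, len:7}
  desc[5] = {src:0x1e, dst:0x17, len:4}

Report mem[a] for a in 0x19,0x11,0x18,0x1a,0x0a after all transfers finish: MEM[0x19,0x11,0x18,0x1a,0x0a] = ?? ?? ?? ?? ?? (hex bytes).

  after D0: wrote 4B at 0x11 = 1aa4af71
  after D1: wrote 5B at 0x1c = a4af7179c1
  after D2: wrote 2B at 0x05 = a4af
  after D3: wrote 5B at 0x11 = f30cbcea8e
  after D4: wrote 7B at 0x16 = af7179c117ae08
  after D5: wrote 4B at 0x17 = 7179c117
query mem[0x19]=0xc1, mem[0x11]=0xf3, mem[0x18]=0x79, mem[0x1a]=0x17, mem[0x0a]=0xea

MEM[0x19,0x11,0x18,0x1a,0x0a] = c1 f3 79 17 ea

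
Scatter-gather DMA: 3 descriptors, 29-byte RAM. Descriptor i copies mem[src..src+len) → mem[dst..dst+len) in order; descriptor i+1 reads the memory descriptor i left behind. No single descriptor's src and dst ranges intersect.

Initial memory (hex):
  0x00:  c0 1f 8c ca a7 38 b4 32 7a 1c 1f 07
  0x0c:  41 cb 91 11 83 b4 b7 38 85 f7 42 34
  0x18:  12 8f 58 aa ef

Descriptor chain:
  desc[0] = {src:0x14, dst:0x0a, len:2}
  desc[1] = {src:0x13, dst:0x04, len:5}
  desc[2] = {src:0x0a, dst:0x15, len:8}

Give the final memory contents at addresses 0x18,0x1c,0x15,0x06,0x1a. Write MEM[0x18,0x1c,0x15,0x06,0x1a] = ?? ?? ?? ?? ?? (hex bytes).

MEM[0x18,0x1c,0x15,0x06,0x1a] = cb b4 85 f7 11

[0] 0x14->0x0a len=2 : 85 f7
[1] 0x13->0x04 len=5 : 38 85 f7 42 34
[2] 0x0a->0x15 len=8 : 85 f7 41 cb 91 11 83 b4
query mem[0x18]=0xcb, mem[0x1c]=0xb4, mem[0x15]=0x85, mem[0x06]=0xf7, mem[0x1a]=0x11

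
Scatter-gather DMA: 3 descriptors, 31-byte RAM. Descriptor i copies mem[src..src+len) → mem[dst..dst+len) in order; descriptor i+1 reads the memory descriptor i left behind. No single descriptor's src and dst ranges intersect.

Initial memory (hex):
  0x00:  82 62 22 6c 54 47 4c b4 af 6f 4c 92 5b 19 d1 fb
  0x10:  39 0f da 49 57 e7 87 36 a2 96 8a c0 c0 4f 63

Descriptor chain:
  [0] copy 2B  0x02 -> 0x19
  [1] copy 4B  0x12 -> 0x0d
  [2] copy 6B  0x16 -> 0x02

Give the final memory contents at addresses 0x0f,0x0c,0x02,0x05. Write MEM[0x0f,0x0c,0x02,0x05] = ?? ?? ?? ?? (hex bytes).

[0] 0x02->0x19 len=2 : 22 6c
[1] 0x12->0x0d len=4 : da 49 57 e7
[2] 0x16->0x02 len=6 : 87 36 a2 22 6c c0
query mem[0x0f]=0x57, mem[0x0c]=0x5b, mem[0x02]=0x87, mem[0x05]=0x22

MEM[0x0f,0x0c,0x02,0x05] = 57 5b 87 22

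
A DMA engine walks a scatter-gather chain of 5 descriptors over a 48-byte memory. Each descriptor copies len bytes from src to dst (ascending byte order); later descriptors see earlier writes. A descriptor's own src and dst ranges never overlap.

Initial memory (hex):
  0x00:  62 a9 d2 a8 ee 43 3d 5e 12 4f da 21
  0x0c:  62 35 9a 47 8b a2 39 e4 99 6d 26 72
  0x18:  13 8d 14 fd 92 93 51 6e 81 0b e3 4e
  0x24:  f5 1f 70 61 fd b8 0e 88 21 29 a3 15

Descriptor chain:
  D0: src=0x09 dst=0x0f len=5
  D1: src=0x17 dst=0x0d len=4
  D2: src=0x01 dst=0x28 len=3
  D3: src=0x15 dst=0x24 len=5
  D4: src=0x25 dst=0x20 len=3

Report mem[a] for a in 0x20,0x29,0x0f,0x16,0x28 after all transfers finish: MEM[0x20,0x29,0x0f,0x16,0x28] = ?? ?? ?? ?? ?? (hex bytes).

[0] 0x09->0x0f len=5 : 4f da 21 62 35
[1] 0x17->0x0d len=4 : 72 13 8d 14
[2] 0x01->0x28 len=3 : a9 d2 a8
[3] 0x15->0x24 len=5 : 6d 26 72 13 8d
[4] 0x25->0x20 len=3 : 26 72 13
query mem[0x20]=0x26, mem[0x29]=0xd2, mem[0x0f]=0x8d, mem[0x16]=0x26, mem[0x28]=0x8d

MEM[0x20,0x29,0x0f,0x16,0x28] = 26 d2 8d 26 8d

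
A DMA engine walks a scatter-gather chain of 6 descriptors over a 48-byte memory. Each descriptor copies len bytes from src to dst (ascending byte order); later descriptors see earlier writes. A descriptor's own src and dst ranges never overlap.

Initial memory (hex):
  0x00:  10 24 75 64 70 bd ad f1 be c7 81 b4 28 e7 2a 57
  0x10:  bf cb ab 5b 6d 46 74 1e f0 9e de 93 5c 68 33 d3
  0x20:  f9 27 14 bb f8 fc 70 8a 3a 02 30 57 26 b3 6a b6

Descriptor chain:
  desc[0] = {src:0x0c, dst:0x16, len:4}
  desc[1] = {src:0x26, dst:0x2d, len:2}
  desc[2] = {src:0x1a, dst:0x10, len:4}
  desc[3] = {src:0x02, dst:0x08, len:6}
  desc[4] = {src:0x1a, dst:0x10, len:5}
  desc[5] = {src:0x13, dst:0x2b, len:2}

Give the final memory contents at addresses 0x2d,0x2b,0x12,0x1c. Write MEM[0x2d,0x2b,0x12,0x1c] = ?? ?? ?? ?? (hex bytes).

D0: mem[0x16..0x19] <- [28 e7 2a 57]
D1: mem[0x2d..0x2e] <- [70 8a]
D2: mem[0x10..0x13] <- [de 93 5c 68]
D3: mem[0x08..0x0d] <- [75 64 70 bd ad f1]
D4: mem[0x10..0x14] <- [de 93 5c 68 33]
D5: mem[0x2b..0x2c] <- [68 33]
query mem[0x2d]=0x70, mem[0x2b]=0x68, mem[0x12]=0x5c, mem[0x1c]=0x5c

MEM[0x2d,0x2b,0x12,0x1c] = 70 68 5c 5c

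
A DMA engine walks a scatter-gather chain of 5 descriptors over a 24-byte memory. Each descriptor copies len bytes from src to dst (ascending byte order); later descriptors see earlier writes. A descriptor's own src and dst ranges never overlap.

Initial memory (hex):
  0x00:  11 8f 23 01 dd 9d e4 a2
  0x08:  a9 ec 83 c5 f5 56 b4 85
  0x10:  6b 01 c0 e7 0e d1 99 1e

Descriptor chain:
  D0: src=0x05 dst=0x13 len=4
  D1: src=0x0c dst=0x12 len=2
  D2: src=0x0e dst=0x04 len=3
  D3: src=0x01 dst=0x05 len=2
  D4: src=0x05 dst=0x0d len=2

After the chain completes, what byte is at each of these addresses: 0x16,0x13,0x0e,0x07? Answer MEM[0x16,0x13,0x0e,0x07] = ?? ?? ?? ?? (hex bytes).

D0: mem[0x13..0x16] <- [9d e4 a2 a9]
D1: mem[0x12..0x13] <- [f5 56]
D2: mem[0x04..0x06] <- [b4 85 6b]
D3: mem[0x05..0x06] <- [8f 23]
D4: mem[0x0d..0x0e] <- [8f 23]
query mem[0x16]=0xa9, mem[0x13]=0x56, mem[0x0e]=0x23, mem[0x07]=0xa2

MEM[0x16,0x13,0x0e,0x07] = a9 56 23 a2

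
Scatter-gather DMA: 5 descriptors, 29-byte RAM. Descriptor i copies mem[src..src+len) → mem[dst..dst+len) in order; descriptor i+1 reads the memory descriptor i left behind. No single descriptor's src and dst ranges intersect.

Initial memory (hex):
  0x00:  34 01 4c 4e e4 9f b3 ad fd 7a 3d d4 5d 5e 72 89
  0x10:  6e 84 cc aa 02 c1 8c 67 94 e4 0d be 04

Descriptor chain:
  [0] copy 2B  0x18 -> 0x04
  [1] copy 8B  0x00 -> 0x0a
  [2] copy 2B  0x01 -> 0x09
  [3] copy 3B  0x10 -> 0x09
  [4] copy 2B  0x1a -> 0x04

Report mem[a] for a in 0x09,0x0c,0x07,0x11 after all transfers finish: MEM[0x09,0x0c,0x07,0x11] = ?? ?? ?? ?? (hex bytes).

  after D0: wrote 2B at 0x04 = 94e4
  after D1: wrote 8B at 0x0a = 34014c4e94e4b3ad
  after D2: wrote 2B at 0x09 = 014c
  after D3: wrote 3B at 0x09 = b3adcc
  after D4: wrote 2B at 0x04 = 0dbe
query mem[0x09]=0xb3, mem[0x0c]=0x4c, mem[0x07]=0xad, mem[0x11]=0xad

MEM[0x09,0x0c,0x07,0x11] = b3 4c ad ad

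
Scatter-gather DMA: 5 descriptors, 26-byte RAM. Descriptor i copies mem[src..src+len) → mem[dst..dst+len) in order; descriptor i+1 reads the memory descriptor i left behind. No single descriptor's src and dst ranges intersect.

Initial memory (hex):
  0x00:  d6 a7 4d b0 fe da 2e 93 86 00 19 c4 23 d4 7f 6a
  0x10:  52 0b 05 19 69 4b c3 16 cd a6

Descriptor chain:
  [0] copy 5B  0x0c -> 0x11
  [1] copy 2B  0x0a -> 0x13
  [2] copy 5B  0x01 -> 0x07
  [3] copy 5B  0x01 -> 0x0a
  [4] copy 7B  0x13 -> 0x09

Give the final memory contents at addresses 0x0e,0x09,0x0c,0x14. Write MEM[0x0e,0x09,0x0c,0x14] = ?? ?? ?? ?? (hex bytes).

#0 dst[0x11+5] := {0x23,0xd4,0x7f,0x6a,0x52}
#1 dst[0x13+2] := {0x19,0xc4}
#2 dst[0x07+5] := {0xa7,0x4d,0xb0,0xfe,0xda}
#3 dst[0x0a+5] := {0xa7,0x4d,0xb0,0xfe,0xda}
#4 dst[0x09+7] := {0x19,0xc4,0x52,0xc3,0x16,0xcd,0xa6}
query mem[0x0e]=0xcd, mem[0x09]=0x19, mem[0x0c]=0xc3, mem[0x14]=0xc4

MEM[0x0e,0x09,0x0c,0x14] = cd 19 c3 c4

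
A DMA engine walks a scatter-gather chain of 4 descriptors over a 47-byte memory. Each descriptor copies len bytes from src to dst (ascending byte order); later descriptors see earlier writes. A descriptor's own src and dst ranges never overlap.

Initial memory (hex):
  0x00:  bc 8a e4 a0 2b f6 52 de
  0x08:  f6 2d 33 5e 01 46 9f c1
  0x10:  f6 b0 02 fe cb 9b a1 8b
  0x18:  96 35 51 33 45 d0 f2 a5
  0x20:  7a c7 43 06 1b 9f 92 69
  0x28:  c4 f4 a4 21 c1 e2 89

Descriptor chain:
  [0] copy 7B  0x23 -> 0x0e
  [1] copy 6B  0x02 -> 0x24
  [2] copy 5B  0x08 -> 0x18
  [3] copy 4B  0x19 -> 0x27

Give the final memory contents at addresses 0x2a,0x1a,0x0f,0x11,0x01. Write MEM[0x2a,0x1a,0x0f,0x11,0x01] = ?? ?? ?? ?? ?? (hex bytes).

MEM[0x2a,0x1a,0x0f,0x11,0x01] = 01 33 1b 92 8a

[0] 0x23->0x0e len=7 : 06 1b 9f 92 69 c4 f4
[1] 0x02->0x24 len=6 : e4 a0 2b f6 52 de
[2] 0x08->0x18 len=5 : f6 2d 33 5e 01
[3] 0x19->0x27 len=4 : 2d 33 5e 01
query mem[0x2a]=0x01, mem[0x1a]=0x33, mem[0x0f]=0x1b, mem[0x11]=0x92, mem[0x01]=0x8a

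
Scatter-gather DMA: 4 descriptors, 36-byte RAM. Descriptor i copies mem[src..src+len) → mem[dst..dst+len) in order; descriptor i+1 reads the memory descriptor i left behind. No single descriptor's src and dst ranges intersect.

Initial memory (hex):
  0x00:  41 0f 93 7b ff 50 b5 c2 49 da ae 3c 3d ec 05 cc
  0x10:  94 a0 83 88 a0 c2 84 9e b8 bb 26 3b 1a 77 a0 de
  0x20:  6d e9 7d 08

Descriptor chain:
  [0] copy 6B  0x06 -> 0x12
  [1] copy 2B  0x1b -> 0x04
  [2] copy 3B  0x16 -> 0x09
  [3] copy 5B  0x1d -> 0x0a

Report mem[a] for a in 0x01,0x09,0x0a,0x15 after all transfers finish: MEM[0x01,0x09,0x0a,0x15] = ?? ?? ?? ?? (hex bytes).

MEM[0x01,0x09,0x0a,0x15] = 0f ae 77 da

D0: mem[0x12..0x17] <- [b5 c2 49 da ae 3c]
D1: mem[0x04..0x05] <- [3b 1a]
D2: mem[0x09..0x0b] <- [ae 3c b8]
D3: mem[0x0a..0x0e] <- [77 a0 de 6d e9]
query mem[0x01]=0x0f, mem[0x09]=0xae, mem[0x0a]=0x77, mem[0x15]=0xda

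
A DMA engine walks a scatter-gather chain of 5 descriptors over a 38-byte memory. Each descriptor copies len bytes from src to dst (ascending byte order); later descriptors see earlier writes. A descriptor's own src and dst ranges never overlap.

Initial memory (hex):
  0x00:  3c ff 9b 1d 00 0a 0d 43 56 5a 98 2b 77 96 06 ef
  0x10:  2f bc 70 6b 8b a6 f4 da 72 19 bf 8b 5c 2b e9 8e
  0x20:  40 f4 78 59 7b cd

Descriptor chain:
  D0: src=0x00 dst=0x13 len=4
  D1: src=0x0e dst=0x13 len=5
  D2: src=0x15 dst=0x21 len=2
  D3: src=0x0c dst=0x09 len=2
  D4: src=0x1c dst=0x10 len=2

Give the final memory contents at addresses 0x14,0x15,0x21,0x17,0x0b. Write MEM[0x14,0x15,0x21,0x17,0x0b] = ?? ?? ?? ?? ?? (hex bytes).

[0] 0x00->0x13 len=4 : 3c ff 9b 1d
[1] 0x0e->0x13 len=5 : 06 ef 2f bc 70
[2] 0x15->0x21 len=2 : 2f bc
[3] 0x0c->0x09 len=2 : 77 96
[4] 0x1c->0x10 len=2 : 5c 2b
query mem[0x14]=0xef, mem[0x15]=0x2f, mem[0x21]=0x2f, mem[0x17]=0x70, mem[0x0b]=0x2b

MEM[0x14,0x15,0x21,0x17,0x0b] = ef 2f 2f 70 2b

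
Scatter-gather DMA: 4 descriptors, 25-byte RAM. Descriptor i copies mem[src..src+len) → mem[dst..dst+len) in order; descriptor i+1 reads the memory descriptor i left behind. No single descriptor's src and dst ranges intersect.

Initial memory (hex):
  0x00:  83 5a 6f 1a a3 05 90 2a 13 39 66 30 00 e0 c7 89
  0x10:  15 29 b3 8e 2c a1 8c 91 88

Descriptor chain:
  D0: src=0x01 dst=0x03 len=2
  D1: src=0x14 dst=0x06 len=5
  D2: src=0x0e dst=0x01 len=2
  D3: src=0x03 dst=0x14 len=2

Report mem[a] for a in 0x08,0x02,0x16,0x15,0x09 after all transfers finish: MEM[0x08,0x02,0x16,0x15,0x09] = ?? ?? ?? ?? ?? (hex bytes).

#0 dst[0x03+2] := {0x5a,0x6f}
#1 dst[0x06+5] := {0x2c,0xa1,0x8c,0x91,0x88}
#2 dst[0x01+2] := {0xc7,0x89}
#3 dst[0x14+2] := {0x5a,0x6f}
query mem[0x08]=0x8c, mem[0x02]=0x89, mem[0x16]=0x8c, mem[0x15]=0x6f, mem[0x09]=0x91

MEM[0x08,0x02,0x16,0x15,0x09] = 8c 89 8c 6f 91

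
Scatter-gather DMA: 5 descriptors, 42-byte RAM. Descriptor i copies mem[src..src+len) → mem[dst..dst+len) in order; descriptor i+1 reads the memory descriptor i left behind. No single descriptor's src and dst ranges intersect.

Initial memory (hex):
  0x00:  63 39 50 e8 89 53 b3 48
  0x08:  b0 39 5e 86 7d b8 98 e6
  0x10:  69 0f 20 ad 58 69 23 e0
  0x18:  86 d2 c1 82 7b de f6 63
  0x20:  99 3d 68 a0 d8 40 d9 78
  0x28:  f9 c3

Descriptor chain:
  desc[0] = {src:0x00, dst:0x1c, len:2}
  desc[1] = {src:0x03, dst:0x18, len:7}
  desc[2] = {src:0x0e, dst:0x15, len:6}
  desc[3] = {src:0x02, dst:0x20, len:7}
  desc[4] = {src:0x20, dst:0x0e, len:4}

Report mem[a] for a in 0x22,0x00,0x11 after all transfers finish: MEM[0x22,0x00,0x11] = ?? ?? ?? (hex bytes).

[0] 0x00->0x1c len=2 : 63 39
[1] 0x03->0x18 len=7 : e8 89 53 b3 48 b0 39
[2] 0x0e->0x15 len=6 : 98 e6 69 0f 20 ad
[3] 0x02->0x20 len=7 : 50 e8 89 53 b3 48 b0
[4] 0x20->0x0e len=4 : 50 e8 89 53
query mem[0x22]=0x89, mem[0x00]=0x63, mem[0x11]=0x53

MEM[0x22,0x00,0x11] = 89 63 53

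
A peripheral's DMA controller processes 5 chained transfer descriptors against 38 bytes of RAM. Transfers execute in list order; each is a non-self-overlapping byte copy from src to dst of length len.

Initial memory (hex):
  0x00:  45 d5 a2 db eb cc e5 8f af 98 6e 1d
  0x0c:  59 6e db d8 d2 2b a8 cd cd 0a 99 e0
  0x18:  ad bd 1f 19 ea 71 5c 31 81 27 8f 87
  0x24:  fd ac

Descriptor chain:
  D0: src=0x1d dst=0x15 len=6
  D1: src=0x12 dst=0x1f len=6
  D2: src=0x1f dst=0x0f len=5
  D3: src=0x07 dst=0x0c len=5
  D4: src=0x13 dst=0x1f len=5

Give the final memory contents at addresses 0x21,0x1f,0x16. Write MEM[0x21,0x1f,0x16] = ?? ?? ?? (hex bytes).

MEM[0x21,0x1f,0x16] = 71 5c 5c

[0] 0x1d->0x15 len=6 : 71 5c 31 81 27 8f
[1] 0x12->0x1f len=6 : a8 cd cd 71 5c 31
[2] 0x1f->0x0f len=5 : a8 cd cd 71 5c
[3] 0x07->0x0c len=5 : 8f af 98 6e 1d
[4] 0x13->0x1f len=5 : 5c cd 71 5c 31
query mem[0x21]=0x71, mem[0x1f]=0x5c, mem[0x16]=0x5c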